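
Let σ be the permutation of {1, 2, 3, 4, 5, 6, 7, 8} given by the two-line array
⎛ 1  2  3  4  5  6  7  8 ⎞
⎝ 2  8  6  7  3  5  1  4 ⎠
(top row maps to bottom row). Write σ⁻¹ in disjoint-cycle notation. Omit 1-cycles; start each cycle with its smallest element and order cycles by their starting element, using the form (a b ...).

First write σ in disjoint cycles: (1 2 8 4 7)(3 6 5).
The inverse reverses every cycle; in canonical form, σ⁻¹ = (1 7 4 8 2)(3 5 6).

(1 7 4 8 2)(3 5 6)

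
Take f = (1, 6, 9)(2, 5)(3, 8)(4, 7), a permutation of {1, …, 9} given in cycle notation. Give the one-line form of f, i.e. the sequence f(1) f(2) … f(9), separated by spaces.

Reading each image from the cycles: 1→6, 2→5, 3→8, 4→7, 5→2, 6→9, 7→4, 8→3, 9→1.
Listing these in domain order gives 6 5 8 7 2 9 4 3 1.

6 5 8 7 2 9 4 3 1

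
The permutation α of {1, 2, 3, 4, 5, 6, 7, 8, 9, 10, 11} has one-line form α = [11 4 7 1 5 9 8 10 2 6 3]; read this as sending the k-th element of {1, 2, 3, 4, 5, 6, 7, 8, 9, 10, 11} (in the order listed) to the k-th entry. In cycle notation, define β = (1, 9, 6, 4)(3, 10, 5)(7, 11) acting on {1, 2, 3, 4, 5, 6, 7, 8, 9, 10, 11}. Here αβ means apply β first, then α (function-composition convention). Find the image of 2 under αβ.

4

(αβ)(2) = α(β(2)). β(2) = 2, then α(2) = 4. So (αβ)(2) = 4.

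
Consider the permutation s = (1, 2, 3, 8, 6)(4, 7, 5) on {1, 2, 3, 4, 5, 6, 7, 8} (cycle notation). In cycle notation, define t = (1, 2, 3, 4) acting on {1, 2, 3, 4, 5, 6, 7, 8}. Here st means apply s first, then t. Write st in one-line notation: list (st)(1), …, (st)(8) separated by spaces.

3 4 8 7 1 2 5 6

(st)(x) = t(s(x)). Computing each image: t(s(1)) = t(2) = 3, t(s(2)) = t(3) = 4, t(s(3)) = t(8) = 8, t(s(4)) = t(7) = 7, t(s(5)) = t(4) = 1, t(s(6)) = t(1) = 2, t(s(7)) = t(5) = 5, t(s(8)) = t(6) = 6.
Hence st = [3 4 8 7 1 2 5 6].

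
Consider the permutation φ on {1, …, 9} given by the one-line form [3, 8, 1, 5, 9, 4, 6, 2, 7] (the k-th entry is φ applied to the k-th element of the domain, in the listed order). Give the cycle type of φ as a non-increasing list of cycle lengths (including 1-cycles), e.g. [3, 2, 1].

The disjoint cycles are (1 3)(2 8)(4 5 9 7 6), with lengths 5, 2, 2 in non-increasing order.

[5, 2, 2]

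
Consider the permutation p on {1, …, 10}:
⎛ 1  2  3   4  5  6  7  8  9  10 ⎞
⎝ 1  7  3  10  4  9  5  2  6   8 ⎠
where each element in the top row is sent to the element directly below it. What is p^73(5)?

4

Tracing 5 → 4 → … returns to 5 after 6 steps, so 5 lies in a 6-cycle (2 7 5 4 10 8).
Powers repeat with period 6 on this cycle, and 73 mod 6 = 1, so p^73(5) = p^1(5).
Advancing 1 step from 5: 5 → 4.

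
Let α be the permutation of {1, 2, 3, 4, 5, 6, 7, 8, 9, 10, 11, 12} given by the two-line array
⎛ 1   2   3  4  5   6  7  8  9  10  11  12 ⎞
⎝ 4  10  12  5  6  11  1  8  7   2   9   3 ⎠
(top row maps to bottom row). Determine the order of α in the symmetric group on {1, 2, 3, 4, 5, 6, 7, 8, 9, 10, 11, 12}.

14

The disjoint-cycle form of α has cycle lengths 7, 2, 2, 1.
The order is lcm(7, 2, 2) = 14.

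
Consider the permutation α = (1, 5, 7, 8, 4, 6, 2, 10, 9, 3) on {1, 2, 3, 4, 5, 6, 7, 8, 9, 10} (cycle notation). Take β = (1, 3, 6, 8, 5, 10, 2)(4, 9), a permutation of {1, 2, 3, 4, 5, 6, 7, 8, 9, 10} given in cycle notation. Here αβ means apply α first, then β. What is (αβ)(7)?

α(7) = 8, then β(8) = 5; composing gives (αβ)(7) = 5.

5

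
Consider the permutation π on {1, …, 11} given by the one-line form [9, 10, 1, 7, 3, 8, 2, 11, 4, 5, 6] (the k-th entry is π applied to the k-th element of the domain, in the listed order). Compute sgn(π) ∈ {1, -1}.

In disjoint-cycle form the cycle lengths are 8, 3.
A cycle of length ℓ contributes ℓ−1 transpositions, so π is a product of 7 + 2 = 9 transpositions — odd.

-1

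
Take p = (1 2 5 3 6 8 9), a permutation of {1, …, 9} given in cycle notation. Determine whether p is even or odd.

even

The cycle lengths are 7, 1, 1.
A cycle is odd iff its length is even; p has 0 even-length cycles, so sgn(p) = (−1)^0 and p is even.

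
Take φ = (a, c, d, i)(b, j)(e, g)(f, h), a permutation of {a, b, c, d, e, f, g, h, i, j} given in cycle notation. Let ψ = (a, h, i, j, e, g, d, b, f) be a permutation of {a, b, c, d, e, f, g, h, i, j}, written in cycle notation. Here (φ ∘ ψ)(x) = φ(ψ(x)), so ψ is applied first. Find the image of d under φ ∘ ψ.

j

(φ ∘ ψ)(d) = φ(ψ(d)). ψ(d) = b, then φ(b) = j. So (φ ∘ ψ)(d) = j.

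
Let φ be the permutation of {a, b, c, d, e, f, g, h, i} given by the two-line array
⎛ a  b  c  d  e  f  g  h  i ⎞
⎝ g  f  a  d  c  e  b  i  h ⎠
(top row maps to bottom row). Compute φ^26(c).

Tracing c → a → … returns to c after 6 steps, so c lies in a 6-cycle (a g b f e c).
Since the cycle has length 6, φ^26 acts on it the same as φ^2 (26 mod 6 = 2).
Stepping 2 places around the cycle: c → a → g.

g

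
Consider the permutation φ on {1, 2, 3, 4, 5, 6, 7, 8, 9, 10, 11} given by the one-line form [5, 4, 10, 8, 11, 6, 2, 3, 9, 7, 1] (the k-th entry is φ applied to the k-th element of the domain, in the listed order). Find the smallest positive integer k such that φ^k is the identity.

Decomposing into disjoint cycles gives cycle lengths 6, 3, 1, 1.
The order is lcm(6, 3) = 6.

6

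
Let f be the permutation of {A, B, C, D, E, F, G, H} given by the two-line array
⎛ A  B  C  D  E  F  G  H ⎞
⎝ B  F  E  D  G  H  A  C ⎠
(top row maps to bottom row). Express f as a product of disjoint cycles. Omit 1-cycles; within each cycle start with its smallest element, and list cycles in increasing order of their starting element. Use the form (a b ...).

Start at A and follow images: A → B → F → H → C → E → G → A, giving the cycle (A B F H C E G).
Repeating from the next unused element and collecting all non-trivial cycles gives (A B F H C E G).

(A B F H C E G)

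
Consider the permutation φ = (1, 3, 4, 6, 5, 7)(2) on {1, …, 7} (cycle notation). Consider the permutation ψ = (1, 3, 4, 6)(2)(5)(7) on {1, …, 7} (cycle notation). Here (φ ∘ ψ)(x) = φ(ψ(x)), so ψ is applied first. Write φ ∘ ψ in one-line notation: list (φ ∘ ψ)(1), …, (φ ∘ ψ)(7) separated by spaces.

Chase each element through ψ then φ: 1 → 3 → 4; 2 → 2 → 2; 3 → 4 → 6; 4 → 6 → 5; 5 → 5 → 7; 6 → 1 → 3; 7 → 7 → 1.
Collecting the images, φ ∘ ψ = [4 2 6 5 7 3 1].

4 2 6 5 7 3 1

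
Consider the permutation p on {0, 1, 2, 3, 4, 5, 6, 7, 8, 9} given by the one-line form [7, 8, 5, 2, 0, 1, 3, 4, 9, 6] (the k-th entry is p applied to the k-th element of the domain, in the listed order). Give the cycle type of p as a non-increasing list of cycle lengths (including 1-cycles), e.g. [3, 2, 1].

[7, 3]

The disjoint cycles are (0, 7, 4)(1, 8, 9, 6, 3, 2, 5), with lengths 7, 3 in non-increasing order.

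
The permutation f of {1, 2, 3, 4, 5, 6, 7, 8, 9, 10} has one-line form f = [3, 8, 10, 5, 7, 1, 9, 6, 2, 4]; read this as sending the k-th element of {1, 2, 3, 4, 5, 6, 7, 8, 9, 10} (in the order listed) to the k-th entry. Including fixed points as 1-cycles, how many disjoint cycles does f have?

1

The cycle decomposition is (1 3 10 4 5 7 9 2 8 6), which has 1 cycle (counting 1-cycles).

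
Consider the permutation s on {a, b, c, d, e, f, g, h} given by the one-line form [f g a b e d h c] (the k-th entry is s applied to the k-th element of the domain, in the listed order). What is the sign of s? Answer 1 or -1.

In disjoint-cycle form the cycle lengths are 7, 1.
A cycle is odd iff its length is even; s has 0 even-length cycles, so sgn(s) = (−1)^0 and s is even.

1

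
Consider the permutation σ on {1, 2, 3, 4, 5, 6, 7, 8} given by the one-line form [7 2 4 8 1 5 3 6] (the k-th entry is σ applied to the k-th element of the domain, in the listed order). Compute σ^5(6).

Tracing 6 → 5 → … returns to 6 after 7 steps, so 6 lies in a 7-cycle (1, 7, 3, 4, 8, 6, 5).
Stepping 5 places around the cycle: 6 → 5 → 1 → 7 → 3 → 4.

4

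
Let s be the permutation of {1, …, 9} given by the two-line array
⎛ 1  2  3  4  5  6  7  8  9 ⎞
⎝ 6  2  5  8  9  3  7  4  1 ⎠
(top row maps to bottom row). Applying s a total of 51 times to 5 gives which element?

9

Tracing 5 → 9 → … returns to 5 after 5 steps, so 5 lies in a 5-cycle (1 6 3 5 9).
Since the cycle has length 5, s^51 acts on it the same as s^1 (51 mod 5 = 1).
Stepping 1 place around the cycle: 5 → 9.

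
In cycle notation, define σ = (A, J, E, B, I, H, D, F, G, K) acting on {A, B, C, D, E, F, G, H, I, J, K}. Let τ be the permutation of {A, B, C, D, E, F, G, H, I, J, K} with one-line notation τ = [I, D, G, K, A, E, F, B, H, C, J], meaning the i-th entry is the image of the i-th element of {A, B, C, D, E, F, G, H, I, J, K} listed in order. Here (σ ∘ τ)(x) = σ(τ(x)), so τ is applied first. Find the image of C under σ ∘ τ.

τ(C) = G, then σ(G) = K; composing gives (σ ∘ τ)(C) = K.

K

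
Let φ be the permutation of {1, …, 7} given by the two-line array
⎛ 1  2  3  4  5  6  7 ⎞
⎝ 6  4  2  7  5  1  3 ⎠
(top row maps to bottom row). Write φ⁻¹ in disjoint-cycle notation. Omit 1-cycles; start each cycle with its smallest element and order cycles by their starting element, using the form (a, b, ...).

(1, 6)(2, 3, 7, 4)

The cycle decomposition of φ is (1, 6)(2, 4, 7, 3).
The inverse reverses every cycle; in canonical form, φ⁻¹ = (1, 6)(2, 3, 7, 4).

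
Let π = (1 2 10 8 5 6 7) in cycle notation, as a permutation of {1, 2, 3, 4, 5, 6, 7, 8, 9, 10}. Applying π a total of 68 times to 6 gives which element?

8

6 lies in the 7-cycle (1 2 10 8 5 6 7).
Since the cycle has length 7, π^68 acts on it the same as π^5 (68 mod 7 = 5).
Stepping 5 places around the cycle: 6 → 7 → 1 → 2 → 10 → 8.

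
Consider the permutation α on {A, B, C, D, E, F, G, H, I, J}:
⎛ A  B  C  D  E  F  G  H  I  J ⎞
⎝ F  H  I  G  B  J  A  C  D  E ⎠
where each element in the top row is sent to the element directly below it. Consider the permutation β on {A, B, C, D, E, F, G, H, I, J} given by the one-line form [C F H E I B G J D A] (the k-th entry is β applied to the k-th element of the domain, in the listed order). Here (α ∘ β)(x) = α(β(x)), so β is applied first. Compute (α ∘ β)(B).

J

β(B) = F, then α(F) = J; composing gives (α ∘ β)(B) = J.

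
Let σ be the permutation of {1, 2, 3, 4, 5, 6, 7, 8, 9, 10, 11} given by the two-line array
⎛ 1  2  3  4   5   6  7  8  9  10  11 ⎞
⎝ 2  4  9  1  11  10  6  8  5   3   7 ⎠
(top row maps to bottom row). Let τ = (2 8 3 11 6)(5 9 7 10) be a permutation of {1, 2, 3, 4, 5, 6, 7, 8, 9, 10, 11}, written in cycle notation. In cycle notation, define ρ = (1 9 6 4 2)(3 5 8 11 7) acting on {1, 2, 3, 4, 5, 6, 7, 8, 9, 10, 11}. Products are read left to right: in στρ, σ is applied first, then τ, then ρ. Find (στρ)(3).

3

Chase 3: σ(3) = 9; τ(9) = 7; ρ(7) = 3. Hence (στρ)(3) = 3.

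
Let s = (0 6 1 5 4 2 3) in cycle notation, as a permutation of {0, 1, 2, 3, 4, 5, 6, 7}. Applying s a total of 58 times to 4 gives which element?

3

4 lies in the 7-cycle (0 6 1 5 4 2 3).
Powers repeat with period 7 on this cycle, and 58 mod 7 = 2, so s^58(4) = s^2(4).
Stepping 2 places around the cycle: 4 → 2 → 3.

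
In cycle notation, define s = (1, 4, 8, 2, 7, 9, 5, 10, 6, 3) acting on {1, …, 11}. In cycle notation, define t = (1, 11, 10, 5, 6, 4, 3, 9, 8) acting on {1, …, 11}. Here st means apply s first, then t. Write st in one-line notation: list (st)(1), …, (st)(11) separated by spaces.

For each element, apply s then t: 1 → 4 → 3; 2 → 7 → 7; 3 → 1 → 11; 4 → 8 → 1; 5 → 10 → 5; 6 → 3 → 9; 7 → 9 → 8; 8 → 2 → 2; 9 → 5 → 6; 10 → 6 → 4; 11 → 11 → 10.
So st in one-line form is 3 7 11 1 5 9 8 2 6 4 10.

3 7 11 1 5 9 8 2 6 4 10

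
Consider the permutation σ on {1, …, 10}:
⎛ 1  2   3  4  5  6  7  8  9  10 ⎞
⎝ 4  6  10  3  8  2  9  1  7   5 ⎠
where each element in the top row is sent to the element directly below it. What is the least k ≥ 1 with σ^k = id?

6

Writing σ as disjoint cycles, the cycle lengths are 6, 2, 2.
Since disjoint cycles commute, ord(σ) = lcm(6, 2, 2) = 6.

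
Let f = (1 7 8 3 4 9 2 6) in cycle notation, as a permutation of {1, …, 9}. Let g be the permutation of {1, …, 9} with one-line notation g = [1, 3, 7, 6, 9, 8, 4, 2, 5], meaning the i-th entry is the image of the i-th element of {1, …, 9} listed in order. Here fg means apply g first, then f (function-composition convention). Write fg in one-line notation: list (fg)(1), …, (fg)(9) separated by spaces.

7 4 8 1 2 3 9 6 5

For each element, apply g then f: 1 → 1 → 7; 2 → 3 → 4; 3 → 7 → 8; 4 → 6 → 1; 5 → 9 → 2; 6 → 8 → 3; 7 → 4 → 9; 8 → 2 → 6; 9 → 5 → 5.
So fg in one-line form is 7 4 8 1 2 3 9 6 5.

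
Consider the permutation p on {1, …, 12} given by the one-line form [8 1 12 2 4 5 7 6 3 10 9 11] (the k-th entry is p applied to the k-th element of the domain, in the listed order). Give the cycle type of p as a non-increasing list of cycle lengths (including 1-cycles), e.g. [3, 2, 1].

The disjoint cycles are (1, 8, 6, 5, 4, 2)(3, 12, 11, 9)(7)(10), with lengths 6, 4, 1, 1 in non-increasing order.

[6, 4, 1, 1]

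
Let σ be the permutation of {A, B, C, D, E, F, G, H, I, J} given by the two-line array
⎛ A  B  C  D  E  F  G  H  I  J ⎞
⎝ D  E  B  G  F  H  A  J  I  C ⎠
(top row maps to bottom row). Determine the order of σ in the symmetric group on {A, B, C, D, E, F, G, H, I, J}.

The disjoint-cycle form of σ has cycle lengths 6, 3, 1.
Since disjoint cycles commute, ord(σ) = lcm(6, 3) = 6.

6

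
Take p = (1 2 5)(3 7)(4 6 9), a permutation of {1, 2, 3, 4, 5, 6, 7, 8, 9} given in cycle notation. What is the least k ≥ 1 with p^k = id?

The cycle type of p is (3, 3, 2, 1).
The order of p is the least common multiple of its cycle lengths: lcm(3, 3, 2) = 6.

6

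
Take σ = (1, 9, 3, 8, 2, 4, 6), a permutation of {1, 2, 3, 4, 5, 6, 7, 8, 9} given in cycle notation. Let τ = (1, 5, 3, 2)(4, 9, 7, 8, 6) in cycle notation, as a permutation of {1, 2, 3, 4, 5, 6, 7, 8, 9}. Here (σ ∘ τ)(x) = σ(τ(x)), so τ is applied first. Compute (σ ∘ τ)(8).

τ(8) = 6, then σ(6) = 1; composing gives (σ ∘ τ)(8) = 1.

1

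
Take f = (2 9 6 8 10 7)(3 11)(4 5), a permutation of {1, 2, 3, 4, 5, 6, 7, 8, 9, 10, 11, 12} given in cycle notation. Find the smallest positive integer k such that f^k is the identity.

The disjoint cycles have lengths 6, 2, 2, 1, 1.
The order of f is the least common multiple of its cycle lengths: lcm(6, 2, 2) = 6.

6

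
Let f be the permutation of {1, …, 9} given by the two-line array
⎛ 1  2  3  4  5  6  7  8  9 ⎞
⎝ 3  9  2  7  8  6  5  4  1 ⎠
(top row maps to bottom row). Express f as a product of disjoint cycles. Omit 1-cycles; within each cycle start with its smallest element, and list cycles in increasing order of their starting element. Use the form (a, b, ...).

(1, 3, 2, 9)(4, 7, 5, 8)

From 1: 1 → 3 → 2 → 9 → 1, closing the cycle (1, 3, 2, 9).
Continuing from each remaining unvisited element yields (1, 3, 2, 9)(4, 7, 5, 8).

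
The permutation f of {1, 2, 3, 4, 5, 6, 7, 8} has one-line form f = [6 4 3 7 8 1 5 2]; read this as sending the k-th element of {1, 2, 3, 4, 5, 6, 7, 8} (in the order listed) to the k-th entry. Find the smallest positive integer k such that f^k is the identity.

10

Decomposing into disjoint cycles gives cycle lengths 5, 2, 1.
The order is lcm(5, 2) = 10.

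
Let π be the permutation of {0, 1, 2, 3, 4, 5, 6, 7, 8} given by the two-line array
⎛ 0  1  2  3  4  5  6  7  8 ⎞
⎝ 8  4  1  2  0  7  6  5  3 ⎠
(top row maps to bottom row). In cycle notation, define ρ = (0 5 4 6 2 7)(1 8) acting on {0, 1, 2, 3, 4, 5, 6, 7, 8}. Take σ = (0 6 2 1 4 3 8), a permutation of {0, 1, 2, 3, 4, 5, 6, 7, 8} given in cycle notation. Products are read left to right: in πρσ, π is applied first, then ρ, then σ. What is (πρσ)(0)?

4

Chase 0: π(0) = 8; ρ(8) = 1; σ(1) = 4. Hence (πρσ)(0) = 4.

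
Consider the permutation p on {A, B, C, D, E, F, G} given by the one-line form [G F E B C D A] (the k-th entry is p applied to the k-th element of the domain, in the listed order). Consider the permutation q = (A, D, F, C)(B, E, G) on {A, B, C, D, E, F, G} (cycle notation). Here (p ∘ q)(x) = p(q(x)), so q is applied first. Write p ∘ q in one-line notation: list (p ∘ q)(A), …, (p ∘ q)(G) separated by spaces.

(p ∘ q)(x) = p(q(x)). Computing each image: p(q(A)) = p(D) = B, p(q(B)) = p(E) = C, p(q(C)) = p(A) = G, p(q(D)) = p(F) = D, p(q(E)) = p(G) = A, p(q(F)) = p(C) = E, p(q(G)) = p(B) = F.
Hence p ∘ q = [B C G D A E F].

B C G D A E F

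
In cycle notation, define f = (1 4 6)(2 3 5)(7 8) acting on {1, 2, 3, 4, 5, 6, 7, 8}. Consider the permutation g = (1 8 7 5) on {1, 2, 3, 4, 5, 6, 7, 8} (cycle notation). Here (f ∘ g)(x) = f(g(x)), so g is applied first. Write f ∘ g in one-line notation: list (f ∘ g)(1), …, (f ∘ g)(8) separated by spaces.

(f ∘ g)(x) = f(g(x)). Computing each image: f(g(1)) = f(8) = 7, f(g(2)) = f(2) = 3, f(g(3)) = f(3) = 5, f(g(4)) = f(4) = 6, f(g(5)) = f(1) = 4, f(g(6)) = f(6) = 1, f(g(7)) = f(5) = 2, f(g(8)) = f(7) = 8.
Hence f ∘ g = [7 3 5 6 4 1 2 8].

7 3 5 6 4 1 2 8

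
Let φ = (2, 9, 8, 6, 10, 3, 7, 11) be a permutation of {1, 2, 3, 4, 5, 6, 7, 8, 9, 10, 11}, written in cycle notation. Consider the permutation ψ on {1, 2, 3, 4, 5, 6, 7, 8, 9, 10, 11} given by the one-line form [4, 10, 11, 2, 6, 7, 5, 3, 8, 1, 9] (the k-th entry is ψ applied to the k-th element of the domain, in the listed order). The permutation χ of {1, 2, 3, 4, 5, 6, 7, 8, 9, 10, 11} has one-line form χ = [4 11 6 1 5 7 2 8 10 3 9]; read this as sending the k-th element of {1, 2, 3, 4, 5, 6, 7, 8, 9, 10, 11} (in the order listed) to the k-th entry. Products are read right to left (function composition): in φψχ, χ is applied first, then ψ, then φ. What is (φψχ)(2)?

(φψχ)(2) = φ(ψ(χ(2))). χ(2) = 11, then ψ(11) = 9, then φ(9) = 8, so the result is 8.

8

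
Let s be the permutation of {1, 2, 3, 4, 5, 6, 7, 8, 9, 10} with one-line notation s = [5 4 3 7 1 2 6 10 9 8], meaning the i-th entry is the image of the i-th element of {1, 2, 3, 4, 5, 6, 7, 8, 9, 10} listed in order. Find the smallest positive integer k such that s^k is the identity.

4

Decomposing into disjoint cycles gives cycle lengths 4, 2, 2, 1, 1.
The order of s is the least common multiple of its cycle lengths: lcm(4, 2, 2) = 4.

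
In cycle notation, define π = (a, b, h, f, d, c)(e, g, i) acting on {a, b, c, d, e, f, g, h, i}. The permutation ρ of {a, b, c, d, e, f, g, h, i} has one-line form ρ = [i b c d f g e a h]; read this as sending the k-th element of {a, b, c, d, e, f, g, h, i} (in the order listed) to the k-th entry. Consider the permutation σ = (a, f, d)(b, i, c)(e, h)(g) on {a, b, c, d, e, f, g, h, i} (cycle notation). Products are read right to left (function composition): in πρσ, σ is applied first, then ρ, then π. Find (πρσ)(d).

Chase d: σ(d) = a; ρ(a) = i; π(i) = e. Hence (πρσ)(d) = e.

e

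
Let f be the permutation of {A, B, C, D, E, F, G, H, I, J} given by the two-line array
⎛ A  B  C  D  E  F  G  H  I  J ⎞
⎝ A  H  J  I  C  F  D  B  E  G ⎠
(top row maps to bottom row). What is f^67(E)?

Tracing E → C → … returns to E after 6 steps, so E lies in a 6-cycle (C J G D I E).
Since the cycle has length 6, f^67 acts on it the same as f^1 (67 mod 6 = 1).
Stepping 1 place around the cycle: E → C.

C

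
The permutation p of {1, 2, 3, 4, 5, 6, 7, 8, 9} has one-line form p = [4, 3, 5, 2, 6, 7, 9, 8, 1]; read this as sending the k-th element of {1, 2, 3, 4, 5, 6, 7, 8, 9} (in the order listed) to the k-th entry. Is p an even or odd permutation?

In disjoint-cycle form the cycle lengths are 8, 1.
A cycle is odd iff its length is even; p has 1 even-length cycle, so sgn(p) = (−1)^1 and p is odd.

odd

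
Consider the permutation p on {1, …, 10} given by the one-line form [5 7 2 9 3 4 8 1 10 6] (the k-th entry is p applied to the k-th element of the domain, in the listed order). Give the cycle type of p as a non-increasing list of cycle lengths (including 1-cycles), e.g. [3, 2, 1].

The disjoint cycles are (1, 5, 3, 2, 7, 8)(4, 9, 10, 6), with lengths 6, 4 in non-increasing order.

[6, 4]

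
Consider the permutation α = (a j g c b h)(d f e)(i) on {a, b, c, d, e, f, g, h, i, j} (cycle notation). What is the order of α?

The disjoint cycles have lengths 6, 3, 1.
Since disjoint cycles commute, ord(α) = lcm(6, 3) = 6.

6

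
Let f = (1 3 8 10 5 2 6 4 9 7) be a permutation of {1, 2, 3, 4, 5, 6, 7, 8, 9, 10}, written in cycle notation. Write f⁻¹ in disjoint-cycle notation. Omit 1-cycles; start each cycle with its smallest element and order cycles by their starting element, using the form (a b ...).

If f sends a → b within a cycle, f⁻¹ sends b → a; equivalently, reverse each cycle.
After reversing and putting each cycle's least element first, f⁻¹ = (1 7 9 4 6 2 5 10 8 3).

(1 7 9 4 6 2 5 10 8 3)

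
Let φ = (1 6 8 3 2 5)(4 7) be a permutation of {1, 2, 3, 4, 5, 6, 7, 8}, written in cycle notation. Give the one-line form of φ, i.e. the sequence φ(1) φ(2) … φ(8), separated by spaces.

6 5 2 7 1 8 4 3

Image by image: 1→6, 2→5, 3→2, 4→7, 5→1, 6→8, 7→4, 8→3.
So the one-line form is 6 5 2 7 1 8 4 3.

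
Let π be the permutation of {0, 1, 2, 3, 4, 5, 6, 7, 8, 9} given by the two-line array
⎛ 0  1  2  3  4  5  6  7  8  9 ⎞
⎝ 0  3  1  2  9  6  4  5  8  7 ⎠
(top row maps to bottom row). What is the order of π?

15

The disjoint-cycle form of π has cycle lengths 5, 3, 1, 1.
The order of π is the least common multiple of its cycle lengths: lcm(5, 3) = 15.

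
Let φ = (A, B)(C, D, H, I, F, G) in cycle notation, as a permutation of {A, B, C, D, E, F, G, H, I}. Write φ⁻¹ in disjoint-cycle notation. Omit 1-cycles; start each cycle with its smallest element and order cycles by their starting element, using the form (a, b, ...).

The inverse reverses each cycle.
After reversing and putting each cycle's least element first, φ⁻¹ = (A, B)(C, G, F, I, H, D).

(A, B)(C, G, F, I, H, D)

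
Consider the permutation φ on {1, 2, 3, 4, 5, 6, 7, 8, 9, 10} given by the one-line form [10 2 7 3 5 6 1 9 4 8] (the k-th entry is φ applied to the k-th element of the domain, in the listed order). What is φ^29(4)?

Tracing 4 → 3 → … returns to 4 after 7 steps, so 4 lies in a 7-cycle (1, 10, 8, 9, 4, 3, 7).
Powers repeat with period 7 on this cycle, and 29 mod 7 = 1, so φ^29(4) = φ^1(4).
Stepping 1 place around the cycle: 4 → 3.

3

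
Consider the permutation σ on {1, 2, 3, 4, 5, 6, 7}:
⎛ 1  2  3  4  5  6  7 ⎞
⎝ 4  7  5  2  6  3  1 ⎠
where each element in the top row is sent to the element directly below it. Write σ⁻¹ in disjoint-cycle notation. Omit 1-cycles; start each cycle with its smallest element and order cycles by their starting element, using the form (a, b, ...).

(1, 7, 2, 4)(3, 6, 5)

First write σ in disjoint cycles: (1, 4, 2, 7)(3, 5, 6).
The inverse reverses every cycle; in canonical form, σ⁻¹ = (1, 7, 2, 4)(3, 6, 5).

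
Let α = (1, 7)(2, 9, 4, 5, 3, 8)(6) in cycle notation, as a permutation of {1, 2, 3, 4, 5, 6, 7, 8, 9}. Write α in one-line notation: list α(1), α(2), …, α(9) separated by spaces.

Each element maps to the next entry in its cycle (wrapping to the front): 1→7, 2→9, 3→8, 4→5, 5→3, 6→6, 7→1, 8→2, 9→4.
Listing these in domain order gives 7 9 8 5 3 6 1 2 4.

7 9 8 5 3 6 1 2 4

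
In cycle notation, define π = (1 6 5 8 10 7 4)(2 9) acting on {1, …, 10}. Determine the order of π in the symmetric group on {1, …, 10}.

14

The cycle type of π is (7, 2, 1).
The order of π is the least common multiple of its cycle lengths: lcm(7, 2) = 14.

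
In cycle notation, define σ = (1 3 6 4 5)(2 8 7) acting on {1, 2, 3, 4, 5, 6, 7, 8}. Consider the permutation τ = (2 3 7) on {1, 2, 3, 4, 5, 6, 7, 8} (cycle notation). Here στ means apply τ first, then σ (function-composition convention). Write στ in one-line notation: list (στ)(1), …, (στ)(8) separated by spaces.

3 6 2 5 1 4 8 7

(στ)(x) = σ(τ(x)). Computing each image: σ(τ(1)) = σ(1) = 3, σ(τ(2)) = σ(3) = 6, σ(τ(3)) = σ(7) = 2, σ(τ(4)) = σ(4) = 5, σ(τ(5)) = σ(5) = 1, σ(τ(6)) = σ(6) = 4, σ(τ(7)) = σ(2) = 8, σ(τ(8)) = σ(8) = 7.
Hence στ = [3 6 2 5 1 4 8 7].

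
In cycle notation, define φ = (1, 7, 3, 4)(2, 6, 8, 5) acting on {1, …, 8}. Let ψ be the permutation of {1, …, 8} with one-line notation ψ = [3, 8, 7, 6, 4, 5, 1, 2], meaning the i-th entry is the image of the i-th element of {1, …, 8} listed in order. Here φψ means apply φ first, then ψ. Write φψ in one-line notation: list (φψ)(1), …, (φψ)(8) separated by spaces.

1 5 6 3 8 2 7 4

(φψ)(x) = ψ(φ(x)). Computing each image: ψ(φ(1)) = ψ(7) = 1, ψ(φ(2)) = ψ(6) = 5, ψ(φ(3)) = ψ(4) = 6, ψ(φ(4)) = ψ(1) = 3, ψ(φ(5)) = ψ(2) = 8, ψ(φ(6)) = ψ(8) = 2, ψ(φ(7)) = ψ(3) = 7, ψ(φ(8)) = ψ(5) = 4.
Hence φψ = [1 5 6 3 8 2 7 4].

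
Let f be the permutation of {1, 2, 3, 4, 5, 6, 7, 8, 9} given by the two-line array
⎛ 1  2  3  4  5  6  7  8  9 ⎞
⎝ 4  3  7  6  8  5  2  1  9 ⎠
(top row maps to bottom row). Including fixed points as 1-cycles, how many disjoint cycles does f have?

3

The cycle decomposition is (1 4 6 5 8)(2 3 7)(9), which has 3 cycles (counting 1-cycles).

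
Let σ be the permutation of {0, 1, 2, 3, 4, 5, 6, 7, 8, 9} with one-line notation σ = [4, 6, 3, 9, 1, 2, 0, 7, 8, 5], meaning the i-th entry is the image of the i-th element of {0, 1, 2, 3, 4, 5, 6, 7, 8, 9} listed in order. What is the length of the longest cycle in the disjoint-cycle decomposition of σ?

4

Decomposing into disjoint cycles gives (0, 4, 1, 6)(2, 3, 9, 5); the longest has length 4.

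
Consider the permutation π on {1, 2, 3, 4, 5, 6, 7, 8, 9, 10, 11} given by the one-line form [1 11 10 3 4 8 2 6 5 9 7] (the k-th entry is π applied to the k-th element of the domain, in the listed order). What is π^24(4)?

Tracing 4 → 3 → … returns to 4 after 5 steps, so 4 lies in a 5-cycle (3 10 9 5 4).
Powers repeat with period 5 on this cycle, and 24 mod 5 = 4, so π^24(4) = π^4(4).
Advancing 4 steps from 4: 4 → 3 → 10 → 9 → 5.

5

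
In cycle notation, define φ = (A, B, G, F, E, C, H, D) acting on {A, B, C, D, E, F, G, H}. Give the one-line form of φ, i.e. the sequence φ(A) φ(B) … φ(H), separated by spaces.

B G H A C E F D

Each element maps to the next entry in its cycle (wrapping to the front): A→B, B→G, C→H, D→A, E→C, F→E, G→F, H→D.
Listing these in domain order gives B G H A C E F D.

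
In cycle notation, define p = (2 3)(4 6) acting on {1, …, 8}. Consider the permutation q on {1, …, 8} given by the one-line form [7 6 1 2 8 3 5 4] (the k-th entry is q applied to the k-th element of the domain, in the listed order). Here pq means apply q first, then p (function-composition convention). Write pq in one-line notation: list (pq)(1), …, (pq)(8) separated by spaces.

7 4 1 3 8 2 5 6

Chase each element through q then p: 1 → 7 → 7; 2 → 6 → 4; 3 → 1 → 1; 4 → 2 → 3; 5 → 8 → 8; 6 → 3 → 2; 7 → 5 → 5; 8 → 4 → 6.
Collecting the images, pq = [7 4 1 3 8 2 5 6].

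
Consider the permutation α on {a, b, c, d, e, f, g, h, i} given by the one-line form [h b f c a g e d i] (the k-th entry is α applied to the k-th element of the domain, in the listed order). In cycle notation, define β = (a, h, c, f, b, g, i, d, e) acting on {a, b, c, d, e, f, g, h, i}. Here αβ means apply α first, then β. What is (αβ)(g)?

(αβ)(g) = β(α(g)). α(g) = e, then β(e) = a. So (αβ)(g) = a.

a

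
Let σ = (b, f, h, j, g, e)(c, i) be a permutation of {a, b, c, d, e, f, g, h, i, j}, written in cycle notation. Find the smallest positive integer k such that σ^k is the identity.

6

The disjoint cycles have lengths 6, 2, 1, 1.
The order is lcm(6, 2) = 6.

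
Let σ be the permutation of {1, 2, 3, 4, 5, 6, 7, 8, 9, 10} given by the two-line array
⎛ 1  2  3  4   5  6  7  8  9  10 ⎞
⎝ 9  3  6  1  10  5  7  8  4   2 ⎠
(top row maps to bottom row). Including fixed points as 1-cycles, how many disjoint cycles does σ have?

4

The cycle decomposition is (1 9 4)(2 3 6 5 10)(7)(8), which has 4 cycles (counting 1-cycles).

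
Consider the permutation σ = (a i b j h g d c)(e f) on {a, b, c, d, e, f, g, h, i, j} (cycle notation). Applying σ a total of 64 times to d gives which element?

d lies in the 8-cycle (a i b j h g d c).
Since the cycle has length 8, σ^64 acts on it the same as σ^0 (64 mod 8 = 0).
So σ^64(d) = d.

d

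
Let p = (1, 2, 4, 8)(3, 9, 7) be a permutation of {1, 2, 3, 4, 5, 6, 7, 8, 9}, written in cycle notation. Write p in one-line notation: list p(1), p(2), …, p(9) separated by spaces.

Each element maps to the next entry in its cycle (wrapping to the front): 1→2, 2→4, 3→9, 4→8, 5→5, 6→6, 7→3, 8→1, 9→7.
Listing these in domain order gives 2 4 9 8 5 6 3 1 7.

2 4 9 8 5 6 3 1 7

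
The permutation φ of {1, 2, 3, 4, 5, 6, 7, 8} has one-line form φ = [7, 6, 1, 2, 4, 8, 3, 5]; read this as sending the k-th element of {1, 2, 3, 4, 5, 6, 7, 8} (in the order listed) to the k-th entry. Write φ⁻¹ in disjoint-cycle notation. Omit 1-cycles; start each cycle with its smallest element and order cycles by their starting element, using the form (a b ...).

First write φ in disjoint cycles: (1 7 3)(2 6 8 5 4).
The inverse reverses every cycle; in canonical form, φ⁻¹ = (1 3 7)(2 4 5 8 6).

(1 3 7)(2 4 5 8 6)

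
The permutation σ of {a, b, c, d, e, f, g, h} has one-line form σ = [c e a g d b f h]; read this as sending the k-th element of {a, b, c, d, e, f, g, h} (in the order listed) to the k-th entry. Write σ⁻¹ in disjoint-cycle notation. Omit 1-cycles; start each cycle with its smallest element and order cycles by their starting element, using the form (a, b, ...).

(a, c)(b, f, g, d, e)

The cycle decomposition of σ is (a, c)(b, e, d, g, f).
The inverse reverses every cycle; in canonical form, σ⁻¹ = (a, c)(b, f, g, d, e).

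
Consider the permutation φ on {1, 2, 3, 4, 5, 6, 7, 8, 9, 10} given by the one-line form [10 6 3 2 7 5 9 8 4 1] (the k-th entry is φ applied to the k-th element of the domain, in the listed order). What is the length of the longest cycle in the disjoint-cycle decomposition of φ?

Decomposing into disjoint cycles gives (1 10)(2 6 5 7 9 4); the longest has length 6.

6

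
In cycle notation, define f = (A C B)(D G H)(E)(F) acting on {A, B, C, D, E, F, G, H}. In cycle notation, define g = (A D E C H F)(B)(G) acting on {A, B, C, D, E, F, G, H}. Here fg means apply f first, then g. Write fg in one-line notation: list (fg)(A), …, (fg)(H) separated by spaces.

(fg)(x) = g(f(x)). Computing each image: g(f(A)) = g(C) = H, g(f(B)) = g(A) = D, g(f(C)) = g(B) = B, g(f(D)) = g(G) = G, g(f(E)) = g(E) = C, g(f(F)) = g(F) = A, g(f(G)) = g(H) = F, g(f(H)) = g(D) = E.
Hence fg = [H D B G C A F E].

H D B G C A F E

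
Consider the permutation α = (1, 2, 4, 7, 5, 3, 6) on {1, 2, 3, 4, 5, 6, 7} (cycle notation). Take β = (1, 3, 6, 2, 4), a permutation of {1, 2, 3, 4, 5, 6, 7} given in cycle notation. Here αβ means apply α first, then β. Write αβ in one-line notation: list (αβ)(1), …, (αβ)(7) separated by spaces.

4 1 2 7 6 3 5

(αβ)(x) = β(α(x)). Computing each image: β(α(1)) = β(2) = 4, β(α(2)) = β(4) = 1, β(α(3)) = β(6) = 2, β(α(4)) = β(7) = 7, β(α(5)) = β(3) = 6, β(α(6)) = β(1) = 3, β(α(7)) = β(5) = 5.
Hence αβ = [4 1 2 7 6 3 5].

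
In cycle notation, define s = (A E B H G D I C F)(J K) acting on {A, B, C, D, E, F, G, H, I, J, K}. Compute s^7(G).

G lies in the 9-cycle (A E B H G D I C F).
Advancing 7 steps from G: G → D → I → C → F → A → E → B.

B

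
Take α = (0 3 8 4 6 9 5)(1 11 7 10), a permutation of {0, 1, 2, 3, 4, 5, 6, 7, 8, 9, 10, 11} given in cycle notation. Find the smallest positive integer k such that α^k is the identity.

28

The disjoint cycles have lengths 7, 4, 1.
Since disjoint cycles commute, ord(α) = lcm(7, 4) = 28.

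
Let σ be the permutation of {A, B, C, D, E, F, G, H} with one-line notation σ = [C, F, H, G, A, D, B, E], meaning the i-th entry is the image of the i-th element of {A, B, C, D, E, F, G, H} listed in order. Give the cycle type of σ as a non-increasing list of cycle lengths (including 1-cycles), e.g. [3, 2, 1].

[4, 4]

The disjoint cycles are (A C H E)(B F D G), with lengths 4, 4 in non-increasing order.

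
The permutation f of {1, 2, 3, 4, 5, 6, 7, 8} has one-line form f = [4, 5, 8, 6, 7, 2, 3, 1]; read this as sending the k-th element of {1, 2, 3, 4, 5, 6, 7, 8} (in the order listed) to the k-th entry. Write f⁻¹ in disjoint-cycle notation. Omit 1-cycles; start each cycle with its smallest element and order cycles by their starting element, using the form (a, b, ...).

First write f in disjoint cycles: (1, 4, 6, 2, 5, 7, 3, 8).
The inverse reverses every cycle; in canonical form, f⁻¹ = (1, 8, 3, 7, 5, 2, 6, 4).

(1, 8, 3, 7, 5, 2, 6, 4)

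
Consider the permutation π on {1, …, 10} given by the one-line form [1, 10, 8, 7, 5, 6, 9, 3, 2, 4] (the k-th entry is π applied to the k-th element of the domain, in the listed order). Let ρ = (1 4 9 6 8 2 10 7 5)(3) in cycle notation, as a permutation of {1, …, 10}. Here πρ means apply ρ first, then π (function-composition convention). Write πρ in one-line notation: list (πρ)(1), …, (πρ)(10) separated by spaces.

7 4 8 2 1 3 5 10 6 9

For each element, apply ρ then π: 1 → 4 → 7; 2 → 10 → 4; 3 → 3 → 8; 4 → 9 → 2; 5 → 1 → 1; 6 → 8 → 3; 7 → 5 → 5; 8 → 2 → 10; 9 → 6 → 6; 10 → 7 → 9.
Collecting the images, πρ = [7 4 8 2 1 3 5 10 6 9].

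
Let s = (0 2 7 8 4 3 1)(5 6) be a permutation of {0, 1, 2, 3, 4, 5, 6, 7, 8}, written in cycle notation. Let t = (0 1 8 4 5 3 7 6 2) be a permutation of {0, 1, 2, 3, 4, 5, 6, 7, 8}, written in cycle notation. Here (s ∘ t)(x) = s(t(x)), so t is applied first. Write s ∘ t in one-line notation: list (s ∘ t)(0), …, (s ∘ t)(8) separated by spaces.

0 4 2 8 6 1 7 5 3

For each element, apply t then s: 0 → 1 → 0; 1 → 8 → 4; 2 → 0 → 2; 3 → 7 → 8; 4 → 5 → 6; 5 → 3 → 1; 6 → 2 → 7; 7 → 6 → 5; 8 → 4 → 3.
So s ∘ t in one-line form is 0 4 2 8 6 1 7 5 3.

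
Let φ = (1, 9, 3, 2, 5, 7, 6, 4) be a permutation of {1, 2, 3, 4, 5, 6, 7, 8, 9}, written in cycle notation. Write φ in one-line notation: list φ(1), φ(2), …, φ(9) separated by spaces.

Image by image: 1→9, 2→5, 3→2, 4→1, 5→7, 6→4, 7→6, 8→8, 9→3.
Listing these in domain order gives 9 5 2 1 7 4 6 8 3.

9 5 2 1 7 4 6 8 3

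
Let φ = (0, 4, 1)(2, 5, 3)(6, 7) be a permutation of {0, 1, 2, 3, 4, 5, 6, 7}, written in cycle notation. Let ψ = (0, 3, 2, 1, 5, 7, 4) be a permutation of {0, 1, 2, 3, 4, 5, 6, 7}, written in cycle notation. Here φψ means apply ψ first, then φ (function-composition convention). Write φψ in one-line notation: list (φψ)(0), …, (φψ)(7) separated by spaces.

2 3 0 5 4 6 7 1

For each element, apply ψ then φ: 0 → 3 → 2; 1 → 5 → 3; 2 → 1 → 0; 3 → 2 → 5; 4 → 0 → 4; 5 → 7 → 6; 6 → 6 → 7; 7 → 4 → 1.
Collecting the images, φψ = [2 3 0 5 4 6 7 1].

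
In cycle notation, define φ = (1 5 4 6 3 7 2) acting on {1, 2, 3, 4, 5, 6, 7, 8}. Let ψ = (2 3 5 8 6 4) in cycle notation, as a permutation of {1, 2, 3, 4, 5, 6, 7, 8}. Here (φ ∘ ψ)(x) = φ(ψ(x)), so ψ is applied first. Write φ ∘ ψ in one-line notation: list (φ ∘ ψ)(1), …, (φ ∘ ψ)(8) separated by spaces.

5 7 4 1 8 6 2 3

For each element, apply ψ then φ: 1 → 1 → 5; 2 → 3 → 7; 3 → 5 → 4; 4 → 2 → 1; 5 → 8 → 8; 6 → 4 → 6; 7 → 7 → 2; 8 → 6 → 3.
Collecting the images, φ ∘ ψ = [5 7 4 1 8 6 2 3].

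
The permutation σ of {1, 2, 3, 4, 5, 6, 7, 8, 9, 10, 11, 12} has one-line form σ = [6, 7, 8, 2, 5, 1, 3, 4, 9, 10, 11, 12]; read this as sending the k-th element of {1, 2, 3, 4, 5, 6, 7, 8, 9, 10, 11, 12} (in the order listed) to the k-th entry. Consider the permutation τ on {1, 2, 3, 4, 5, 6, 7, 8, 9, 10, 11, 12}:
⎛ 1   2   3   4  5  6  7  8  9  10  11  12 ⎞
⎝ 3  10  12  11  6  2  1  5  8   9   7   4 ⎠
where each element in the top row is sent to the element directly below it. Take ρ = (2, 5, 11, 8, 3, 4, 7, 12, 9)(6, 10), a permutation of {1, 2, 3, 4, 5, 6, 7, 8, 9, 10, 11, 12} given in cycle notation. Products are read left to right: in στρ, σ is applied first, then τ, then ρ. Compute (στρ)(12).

7

Apply the permutations in order: σ(12) = 12, then τ(12) = 4, then ρ(4) = 7. So (στρ)(12) = 7.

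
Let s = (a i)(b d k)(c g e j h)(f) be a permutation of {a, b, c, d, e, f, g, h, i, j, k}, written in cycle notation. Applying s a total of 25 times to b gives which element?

d

b lies in the 3-cycle (b d k).
Since the cycle has length 3, s^25 acts on it the same as s^1 (25 mod 3 = 1).
Advancing 1 step from b: b → d.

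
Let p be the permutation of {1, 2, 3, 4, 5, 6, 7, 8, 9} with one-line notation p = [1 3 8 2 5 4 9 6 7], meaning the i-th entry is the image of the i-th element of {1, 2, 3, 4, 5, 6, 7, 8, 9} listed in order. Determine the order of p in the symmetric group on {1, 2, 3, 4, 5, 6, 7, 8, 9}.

10

Writing p as disjoint cycles, the cycle lengths are 5, 2, 1, 1.
The order is lcm(5, 2) = 10.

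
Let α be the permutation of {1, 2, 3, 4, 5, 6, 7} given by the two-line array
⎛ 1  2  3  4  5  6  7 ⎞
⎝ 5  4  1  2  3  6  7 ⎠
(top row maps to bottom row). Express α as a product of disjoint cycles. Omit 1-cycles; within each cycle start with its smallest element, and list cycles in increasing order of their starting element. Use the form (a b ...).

(1 5 3)(2 4)

Start at 1 and follow images: 1 → 5 → 3 → 1, giving the cycle (1 5 3).
Continuing from each remaining unvisited element yields (1 5 3)(2 4).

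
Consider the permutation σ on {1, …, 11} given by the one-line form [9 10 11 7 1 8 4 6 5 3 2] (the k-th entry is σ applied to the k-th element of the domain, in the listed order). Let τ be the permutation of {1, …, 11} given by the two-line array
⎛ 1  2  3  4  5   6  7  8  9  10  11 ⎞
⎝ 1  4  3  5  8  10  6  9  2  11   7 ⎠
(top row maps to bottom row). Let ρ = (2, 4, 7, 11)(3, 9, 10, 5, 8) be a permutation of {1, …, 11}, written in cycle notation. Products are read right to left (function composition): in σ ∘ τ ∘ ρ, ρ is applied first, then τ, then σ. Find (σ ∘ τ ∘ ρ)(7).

Apply the permutations in order: ρ(7) = 11, then τ(11) = 7, then σ(7) = 4. So (σ ∘ τ ∘ ρ)(7) = 4.

4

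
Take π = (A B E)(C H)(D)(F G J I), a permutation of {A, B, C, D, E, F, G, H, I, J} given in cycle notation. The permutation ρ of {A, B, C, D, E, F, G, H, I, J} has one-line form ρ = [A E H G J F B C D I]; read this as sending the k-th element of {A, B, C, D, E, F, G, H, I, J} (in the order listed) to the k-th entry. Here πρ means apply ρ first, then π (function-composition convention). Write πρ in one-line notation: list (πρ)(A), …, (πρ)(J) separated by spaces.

Chase each element through ρ then π: A → A → B; B → E → A; C → H → C; D → G → J; E → J → I; F → F → G; G → B → E; H → C → H; I → D → D; J → I → F.
So πρ in one-line form is B A C J I G E H D F.

B A C J I G E H D F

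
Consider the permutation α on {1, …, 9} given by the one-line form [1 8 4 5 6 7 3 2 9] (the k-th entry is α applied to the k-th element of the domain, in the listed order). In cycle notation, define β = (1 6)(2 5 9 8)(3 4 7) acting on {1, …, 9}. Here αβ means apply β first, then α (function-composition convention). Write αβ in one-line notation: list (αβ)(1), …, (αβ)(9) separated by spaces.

Chase each element through β then α: 1 → 6 → 7; 2 → 5 → 6; 3 → 4 → 5; 4 → 7 → 3; 5 → 9 → 9; 6 → 1 → 1; 7 → 3 → 4; 8 → 2 → 8; 9 → 8 → 2.
Collecting the images, αβ = [7 6 5 3 9 1 4 8 2].

7 6 5 3 9 1 4 8 2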